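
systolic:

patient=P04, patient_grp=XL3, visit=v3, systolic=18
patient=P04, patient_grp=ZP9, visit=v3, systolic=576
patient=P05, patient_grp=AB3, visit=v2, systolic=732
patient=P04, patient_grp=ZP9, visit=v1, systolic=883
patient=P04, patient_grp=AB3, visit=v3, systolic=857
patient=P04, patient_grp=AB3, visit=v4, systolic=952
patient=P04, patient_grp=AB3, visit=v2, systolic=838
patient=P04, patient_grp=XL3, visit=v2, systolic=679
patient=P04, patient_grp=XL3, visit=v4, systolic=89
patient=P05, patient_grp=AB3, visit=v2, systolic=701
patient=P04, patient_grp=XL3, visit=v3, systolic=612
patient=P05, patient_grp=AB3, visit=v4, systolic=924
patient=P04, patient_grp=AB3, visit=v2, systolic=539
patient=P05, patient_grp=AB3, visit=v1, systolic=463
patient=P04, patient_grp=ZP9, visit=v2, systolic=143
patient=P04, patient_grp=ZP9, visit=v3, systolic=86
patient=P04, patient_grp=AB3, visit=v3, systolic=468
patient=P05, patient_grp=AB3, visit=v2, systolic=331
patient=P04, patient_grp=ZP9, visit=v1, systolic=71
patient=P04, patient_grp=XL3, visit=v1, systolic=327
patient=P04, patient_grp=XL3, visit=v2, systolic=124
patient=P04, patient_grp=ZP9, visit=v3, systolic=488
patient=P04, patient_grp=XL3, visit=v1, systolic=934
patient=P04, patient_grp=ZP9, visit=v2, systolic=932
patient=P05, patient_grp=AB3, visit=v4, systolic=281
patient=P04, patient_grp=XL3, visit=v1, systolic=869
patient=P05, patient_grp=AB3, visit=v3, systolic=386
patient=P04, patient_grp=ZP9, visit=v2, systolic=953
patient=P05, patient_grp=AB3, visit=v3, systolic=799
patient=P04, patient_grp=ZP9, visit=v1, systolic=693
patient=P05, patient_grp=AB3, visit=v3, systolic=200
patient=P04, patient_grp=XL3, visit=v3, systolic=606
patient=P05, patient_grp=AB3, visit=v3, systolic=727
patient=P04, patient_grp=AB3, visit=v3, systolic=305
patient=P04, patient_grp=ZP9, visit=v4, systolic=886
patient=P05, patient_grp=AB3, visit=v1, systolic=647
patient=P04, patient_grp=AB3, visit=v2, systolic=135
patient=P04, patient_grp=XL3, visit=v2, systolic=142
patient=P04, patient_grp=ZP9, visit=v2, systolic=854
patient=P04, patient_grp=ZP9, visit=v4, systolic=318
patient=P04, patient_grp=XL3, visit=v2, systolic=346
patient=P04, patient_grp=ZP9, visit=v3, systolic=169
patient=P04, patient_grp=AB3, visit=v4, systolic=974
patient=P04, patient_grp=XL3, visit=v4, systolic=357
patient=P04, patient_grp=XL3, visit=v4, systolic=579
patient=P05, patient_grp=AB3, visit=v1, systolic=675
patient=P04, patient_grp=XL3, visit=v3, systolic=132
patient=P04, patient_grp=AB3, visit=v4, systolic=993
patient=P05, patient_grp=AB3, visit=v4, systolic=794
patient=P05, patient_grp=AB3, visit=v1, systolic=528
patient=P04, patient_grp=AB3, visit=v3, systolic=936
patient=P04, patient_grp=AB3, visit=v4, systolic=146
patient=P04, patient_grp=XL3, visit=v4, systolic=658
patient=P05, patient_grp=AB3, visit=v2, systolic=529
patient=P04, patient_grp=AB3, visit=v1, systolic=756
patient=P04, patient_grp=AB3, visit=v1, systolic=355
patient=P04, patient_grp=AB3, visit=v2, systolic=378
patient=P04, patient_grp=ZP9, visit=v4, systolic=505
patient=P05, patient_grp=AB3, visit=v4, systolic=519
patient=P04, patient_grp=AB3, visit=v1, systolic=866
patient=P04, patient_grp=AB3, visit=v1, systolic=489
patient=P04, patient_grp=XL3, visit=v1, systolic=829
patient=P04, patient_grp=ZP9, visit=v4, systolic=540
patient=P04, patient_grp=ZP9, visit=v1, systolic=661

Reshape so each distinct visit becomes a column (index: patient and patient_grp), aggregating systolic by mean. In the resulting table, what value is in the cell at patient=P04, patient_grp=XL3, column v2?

322.75

Rows with patient=P04, patient_grp=XL3 and visit=v2: systolic values are 679, 124, 142, 346.
(679 + 124 + 142 + 346) / 4 = 322.75.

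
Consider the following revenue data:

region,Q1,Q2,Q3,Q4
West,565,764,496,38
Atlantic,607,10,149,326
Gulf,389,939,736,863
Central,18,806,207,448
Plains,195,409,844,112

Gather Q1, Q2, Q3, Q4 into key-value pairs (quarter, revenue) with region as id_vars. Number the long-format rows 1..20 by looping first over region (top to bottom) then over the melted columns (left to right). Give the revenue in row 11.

20 rows total (5 × 4). Row 11: index ⌊(11-1)/4⌋ = 2 into region → Gulf; (11-1) mod 4 = 2 into the melted columns → Q3.
So row 11 is (Gulf, Q3, 736); revenue = 736.

736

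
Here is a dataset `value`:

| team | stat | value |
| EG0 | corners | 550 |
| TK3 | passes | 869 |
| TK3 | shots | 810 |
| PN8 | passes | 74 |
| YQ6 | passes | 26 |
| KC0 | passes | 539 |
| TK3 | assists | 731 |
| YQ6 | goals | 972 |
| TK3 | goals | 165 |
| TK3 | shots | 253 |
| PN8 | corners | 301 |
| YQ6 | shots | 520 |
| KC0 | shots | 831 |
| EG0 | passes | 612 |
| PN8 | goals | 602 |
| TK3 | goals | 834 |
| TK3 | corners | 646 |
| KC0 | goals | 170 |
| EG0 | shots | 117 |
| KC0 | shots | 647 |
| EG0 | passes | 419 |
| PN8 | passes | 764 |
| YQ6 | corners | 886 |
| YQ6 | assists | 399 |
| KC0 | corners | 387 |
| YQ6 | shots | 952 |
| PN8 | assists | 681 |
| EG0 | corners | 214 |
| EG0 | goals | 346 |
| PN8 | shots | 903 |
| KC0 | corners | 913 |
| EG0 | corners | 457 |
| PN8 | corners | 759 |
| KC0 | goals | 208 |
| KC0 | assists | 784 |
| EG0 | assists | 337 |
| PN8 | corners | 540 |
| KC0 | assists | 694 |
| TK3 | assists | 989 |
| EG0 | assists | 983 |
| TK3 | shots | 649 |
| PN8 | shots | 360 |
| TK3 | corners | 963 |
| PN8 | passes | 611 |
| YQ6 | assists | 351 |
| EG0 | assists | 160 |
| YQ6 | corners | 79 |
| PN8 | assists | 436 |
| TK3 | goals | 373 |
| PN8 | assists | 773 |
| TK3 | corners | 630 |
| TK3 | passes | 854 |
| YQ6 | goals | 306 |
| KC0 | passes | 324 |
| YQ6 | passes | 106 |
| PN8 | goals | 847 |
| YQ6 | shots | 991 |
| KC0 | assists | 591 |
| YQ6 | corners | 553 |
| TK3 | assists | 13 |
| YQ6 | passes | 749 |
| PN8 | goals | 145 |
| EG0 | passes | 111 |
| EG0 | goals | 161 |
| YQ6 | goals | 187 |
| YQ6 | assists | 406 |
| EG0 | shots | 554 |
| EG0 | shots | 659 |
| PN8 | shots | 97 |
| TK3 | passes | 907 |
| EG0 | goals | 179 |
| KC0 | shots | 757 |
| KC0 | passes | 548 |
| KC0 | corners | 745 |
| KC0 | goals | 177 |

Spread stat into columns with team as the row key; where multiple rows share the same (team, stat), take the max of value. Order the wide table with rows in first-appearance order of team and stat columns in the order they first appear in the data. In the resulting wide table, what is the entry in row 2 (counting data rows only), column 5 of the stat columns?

834

With rows in first-appearance order of team, row 2 is team=TK3. stat columns in first-appearance order: corners, passes, shots, assists, goals; column 5 is goals.
Long rows with team=TK3, stat=goals: max(165, 834, 373) = 834.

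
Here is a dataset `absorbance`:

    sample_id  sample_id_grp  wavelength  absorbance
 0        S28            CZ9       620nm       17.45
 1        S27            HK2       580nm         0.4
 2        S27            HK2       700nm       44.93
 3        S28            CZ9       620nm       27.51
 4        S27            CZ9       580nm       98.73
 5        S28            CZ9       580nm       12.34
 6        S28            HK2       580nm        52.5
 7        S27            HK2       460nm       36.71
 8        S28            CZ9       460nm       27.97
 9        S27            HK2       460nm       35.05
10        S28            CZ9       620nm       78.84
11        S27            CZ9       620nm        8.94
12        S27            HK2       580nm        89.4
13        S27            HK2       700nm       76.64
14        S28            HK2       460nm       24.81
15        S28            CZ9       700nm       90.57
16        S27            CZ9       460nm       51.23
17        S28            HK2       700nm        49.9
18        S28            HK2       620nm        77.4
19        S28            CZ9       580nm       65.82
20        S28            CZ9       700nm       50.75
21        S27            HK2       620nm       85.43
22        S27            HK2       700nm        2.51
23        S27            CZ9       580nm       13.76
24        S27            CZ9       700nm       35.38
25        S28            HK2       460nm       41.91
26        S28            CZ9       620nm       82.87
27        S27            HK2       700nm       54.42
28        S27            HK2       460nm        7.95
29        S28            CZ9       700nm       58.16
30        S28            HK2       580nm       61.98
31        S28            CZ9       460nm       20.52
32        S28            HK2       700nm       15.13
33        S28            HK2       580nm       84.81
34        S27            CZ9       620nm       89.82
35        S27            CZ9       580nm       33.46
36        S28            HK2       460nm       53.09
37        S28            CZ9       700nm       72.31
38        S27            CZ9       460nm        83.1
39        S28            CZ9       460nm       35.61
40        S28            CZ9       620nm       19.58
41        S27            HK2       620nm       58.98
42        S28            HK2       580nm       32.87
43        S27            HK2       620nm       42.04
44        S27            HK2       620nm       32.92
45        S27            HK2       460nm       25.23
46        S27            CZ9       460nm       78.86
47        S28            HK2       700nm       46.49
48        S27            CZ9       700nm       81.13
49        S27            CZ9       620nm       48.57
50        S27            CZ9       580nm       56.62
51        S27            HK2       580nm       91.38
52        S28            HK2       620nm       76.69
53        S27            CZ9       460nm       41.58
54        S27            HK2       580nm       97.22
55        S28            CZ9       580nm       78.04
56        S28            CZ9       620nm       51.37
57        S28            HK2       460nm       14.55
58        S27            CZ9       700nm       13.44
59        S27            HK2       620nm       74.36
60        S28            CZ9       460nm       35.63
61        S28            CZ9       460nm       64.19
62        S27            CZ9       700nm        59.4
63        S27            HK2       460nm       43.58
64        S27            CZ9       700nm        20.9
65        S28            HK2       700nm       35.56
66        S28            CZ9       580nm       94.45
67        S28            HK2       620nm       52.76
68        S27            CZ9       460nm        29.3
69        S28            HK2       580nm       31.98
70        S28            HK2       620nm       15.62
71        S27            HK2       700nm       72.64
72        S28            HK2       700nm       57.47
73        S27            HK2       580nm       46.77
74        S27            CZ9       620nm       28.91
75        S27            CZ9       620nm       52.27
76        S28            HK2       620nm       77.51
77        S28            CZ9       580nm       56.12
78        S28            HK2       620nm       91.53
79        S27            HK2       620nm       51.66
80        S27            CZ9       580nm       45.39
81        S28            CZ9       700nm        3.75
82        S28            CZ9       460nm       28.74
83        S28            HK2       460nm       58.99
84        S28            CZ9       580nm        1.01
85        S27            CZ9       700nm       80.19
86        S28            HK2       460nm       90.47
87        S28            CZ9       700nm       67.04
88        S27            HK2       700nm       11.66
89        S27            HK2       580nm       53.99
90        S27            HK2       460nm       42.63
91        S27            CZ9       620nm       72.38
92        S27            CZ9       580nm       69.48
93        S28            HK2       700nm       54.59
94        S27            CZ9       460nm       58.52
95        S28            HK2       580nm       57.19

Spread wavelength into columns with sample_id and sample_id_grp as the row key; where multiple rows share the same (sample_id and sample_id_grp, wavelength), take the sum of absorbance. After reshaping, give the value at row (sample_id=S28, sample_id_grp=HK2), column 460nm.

283.82

Rows with sample_id=S28, sample_id_grp=HK2 and wavelength=460nm: absorbance values are 24.81, 41.91, 53.09, 14.55, 58.99, 90.47.
24.81 + 41.91 + 53.09 + 14.55 + 58.99 + 90.47 = 283.82.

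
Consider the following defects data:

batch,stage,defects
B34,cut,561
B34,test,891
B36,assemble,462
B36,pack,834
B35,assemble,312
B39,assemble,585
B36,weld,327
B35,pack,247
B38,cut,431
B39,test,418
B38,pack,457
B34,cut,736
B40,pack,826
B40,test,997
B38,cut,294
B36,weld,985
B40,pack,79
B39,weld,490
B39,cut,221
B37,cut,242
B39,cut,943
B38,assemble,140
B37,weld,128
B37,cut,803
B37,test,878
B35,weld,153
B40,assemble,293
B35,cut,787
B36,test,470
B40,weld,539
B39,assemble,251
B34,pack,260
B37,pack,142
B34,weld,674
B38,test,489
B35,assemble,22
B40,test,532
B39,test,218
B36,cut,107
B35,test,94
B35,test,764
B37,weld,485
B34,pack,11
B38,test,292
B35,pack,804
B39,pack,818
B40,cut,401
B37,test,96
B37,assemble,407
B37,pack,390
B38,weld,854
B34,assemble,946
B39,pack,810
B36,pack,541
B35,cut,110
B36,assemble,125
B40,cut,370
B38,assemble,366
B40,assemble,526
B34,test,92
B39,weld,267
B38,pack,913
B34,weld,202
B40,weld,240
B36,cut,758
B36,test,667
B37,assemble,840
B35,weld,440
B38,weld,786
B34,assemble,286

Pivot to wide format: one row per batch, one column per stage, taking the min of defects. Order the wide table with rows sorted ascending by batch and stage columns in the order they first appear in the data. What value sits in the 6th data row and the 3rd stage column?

With rows sorted ascending by batch, row 6 is batch=B39. stage columns in first-appearance order: cut, test, assemble, pack, weld; column 3 is assemble.
Long rows with batch=B39, stage=assemble: min(585, 251) = 251.

251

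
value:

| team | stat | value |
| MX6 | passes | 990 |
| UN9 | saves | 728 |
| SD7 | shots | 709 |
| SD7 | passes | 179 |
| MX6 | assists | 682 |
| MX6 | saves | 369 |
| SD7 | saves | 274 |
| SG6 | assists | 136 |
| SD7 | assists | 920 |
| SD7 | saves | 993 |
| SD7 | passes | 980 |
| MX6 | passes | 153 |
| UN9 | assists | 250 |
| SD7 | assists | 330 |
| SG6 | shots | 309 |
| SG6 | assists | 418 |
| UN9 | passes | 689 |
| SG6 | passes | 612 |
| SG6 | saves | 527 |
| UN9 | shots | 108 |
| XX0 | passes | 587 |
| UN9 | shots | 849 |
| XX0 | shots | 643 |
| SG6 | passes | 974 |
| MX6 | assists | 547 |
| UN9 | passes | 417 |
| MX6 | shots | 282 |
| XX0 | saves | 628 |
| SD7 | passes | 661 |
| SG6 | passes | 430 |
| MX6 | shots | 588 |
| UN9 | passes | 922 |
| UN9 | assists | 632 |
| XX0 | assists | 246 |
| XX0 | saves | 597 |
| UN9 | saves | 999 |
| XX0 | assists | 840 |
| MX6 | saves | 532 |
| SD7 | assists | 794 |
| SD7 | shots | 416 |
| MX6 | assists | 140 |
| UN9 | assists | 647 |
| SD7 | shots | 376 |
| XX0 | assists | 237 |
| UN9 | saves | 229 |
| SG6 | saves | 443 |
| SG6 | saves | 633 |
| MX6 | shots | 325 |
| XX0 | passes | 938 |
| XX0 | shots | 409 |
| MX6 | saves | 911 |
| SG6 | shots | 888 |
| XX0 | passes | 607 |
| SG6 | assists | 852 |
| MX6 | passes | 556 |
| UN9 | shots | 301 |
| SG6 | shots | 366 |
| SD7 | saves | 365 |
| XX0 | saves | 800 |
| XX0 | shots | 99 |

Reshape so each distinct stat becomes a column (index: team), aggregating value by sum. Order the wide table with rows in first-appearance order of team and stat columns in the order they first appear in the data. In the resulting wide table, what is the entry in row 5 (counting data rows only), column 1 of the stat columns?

2132

With rows in first-appearance order of team, row 5 is team=XX0. stat columns in first-appearance order: passes, saves, shots, assists; column 1 is passes.
Long rows with team=XX0, stat=passes: 587 + 938 + 607 = 2132.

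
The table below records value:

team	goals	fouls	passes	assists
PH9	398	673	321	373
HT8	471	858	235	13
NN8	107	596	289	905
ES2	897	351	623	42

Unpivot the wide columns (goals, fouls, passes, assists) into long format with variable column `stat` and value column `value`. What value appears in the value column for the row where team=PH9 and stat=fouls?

Unpivoting turns each (team, wide-column) pair into one long row.
The wide cell at row PH9, column fouls holds 673, so the long row (PH9, fouls) has value=673.

673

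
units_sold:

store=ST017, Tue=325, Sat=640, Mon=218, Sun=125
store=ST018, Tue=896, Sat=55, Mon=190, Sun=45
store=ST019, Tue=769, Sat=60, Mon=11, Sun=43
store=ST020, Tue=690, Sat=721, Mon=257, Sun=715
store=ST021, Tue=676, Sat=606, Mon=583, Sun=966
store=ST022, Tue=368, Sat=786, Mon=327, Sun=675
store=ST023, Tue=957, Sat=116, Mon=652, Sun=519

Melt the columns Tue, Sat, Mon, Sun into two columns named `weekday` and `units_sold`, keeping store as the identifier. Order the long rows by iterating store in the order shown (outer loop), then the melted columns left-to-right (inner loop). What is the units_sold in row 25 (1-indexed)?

28 rows total (7 × 4). Row 25: index ⌊(25-1)/4⌋ = 6 into store → ST023; (25-1) mod 4 = 0 into the melted columns → Tue.
So row 25 is (ST023, Tue, 957); units_sold = 957.

957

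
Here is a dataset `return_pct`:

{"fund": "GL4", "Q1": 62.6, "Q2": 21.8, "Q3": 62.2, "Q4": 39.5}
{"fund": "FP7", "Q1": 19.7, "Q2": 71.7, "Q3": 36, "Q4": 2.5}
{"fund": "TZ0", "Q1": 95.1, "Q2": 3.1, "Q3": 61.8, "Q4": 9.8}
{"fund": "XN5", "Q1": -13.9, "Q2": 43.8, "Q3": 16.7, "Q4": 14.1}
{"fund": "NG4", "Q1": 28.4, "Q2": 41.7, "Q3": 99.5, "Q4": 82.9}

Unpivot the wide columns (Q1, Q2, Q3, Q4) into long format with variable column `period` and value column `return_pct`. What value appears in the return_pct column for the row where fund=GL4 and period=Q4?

Unpivoting turns each (fund, wide-column) pair into one long row.
The wide cell at row GL4, column Q4 holds 39.5, so the long row (GL4, Q4) has return_pct=39.5.

39.5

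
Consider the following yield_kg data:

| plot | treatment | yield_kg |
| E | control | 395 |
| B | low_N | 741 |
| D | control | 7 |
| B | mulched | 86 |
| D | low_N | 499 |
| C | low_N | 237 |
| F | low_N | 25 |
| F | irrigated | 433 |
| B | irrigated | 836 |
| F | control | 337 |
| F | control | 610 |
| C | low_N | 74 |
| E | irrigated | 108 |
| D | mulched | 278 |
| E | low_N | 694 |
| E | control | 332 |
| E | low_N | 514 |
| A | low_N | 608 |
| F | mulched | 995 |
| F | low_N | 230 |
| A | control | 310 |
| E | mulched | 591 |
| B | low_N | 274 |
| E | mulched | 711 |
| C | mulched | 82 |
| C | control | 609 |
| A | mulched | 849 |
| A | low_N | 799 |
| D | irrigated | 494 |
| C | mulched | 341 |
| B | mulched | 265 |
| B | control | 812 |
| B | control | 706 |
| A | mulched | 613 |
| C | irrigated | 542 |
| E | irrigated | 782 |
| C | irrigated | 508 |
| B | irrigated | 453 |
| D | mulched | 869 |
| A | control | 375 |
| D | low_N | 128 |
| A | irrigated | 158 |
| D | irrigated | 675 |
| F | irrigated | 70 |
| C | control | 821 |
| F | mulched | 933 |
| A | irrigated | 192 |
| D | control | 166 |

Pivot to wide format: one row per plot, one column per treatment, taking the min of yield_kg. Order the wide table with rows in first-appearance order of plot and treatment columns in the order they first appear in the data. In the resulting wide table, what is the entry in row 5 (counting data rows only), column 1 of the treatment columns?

337

With rows in first-appearance order of plot, row 5 is plot=F. treatment columns in first-appearance order: control, low_N, mulched, irrigated; column 1 is control.
Long rows with plot=F, treatment=control: min(337, 610) = 337.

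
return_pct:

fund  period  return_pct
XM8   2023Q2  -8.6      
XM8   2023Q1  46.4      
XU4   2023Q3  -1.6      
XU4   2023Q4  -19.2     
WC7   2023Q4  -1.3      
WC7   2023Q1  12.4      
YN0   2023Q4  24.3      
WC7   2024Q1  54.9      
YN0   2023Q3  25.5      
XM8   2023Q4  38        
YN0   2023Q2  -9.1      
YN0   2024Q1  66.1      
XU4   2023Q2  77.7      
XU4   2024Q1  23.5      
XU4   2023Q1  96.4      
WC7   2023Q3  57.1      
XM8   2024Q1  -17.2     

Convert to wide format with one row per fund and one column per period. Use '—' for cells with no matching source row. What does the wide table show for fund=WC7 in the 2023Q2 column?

No long-format row has fund=WC7 and period=2023Q2, so the cell is —.

—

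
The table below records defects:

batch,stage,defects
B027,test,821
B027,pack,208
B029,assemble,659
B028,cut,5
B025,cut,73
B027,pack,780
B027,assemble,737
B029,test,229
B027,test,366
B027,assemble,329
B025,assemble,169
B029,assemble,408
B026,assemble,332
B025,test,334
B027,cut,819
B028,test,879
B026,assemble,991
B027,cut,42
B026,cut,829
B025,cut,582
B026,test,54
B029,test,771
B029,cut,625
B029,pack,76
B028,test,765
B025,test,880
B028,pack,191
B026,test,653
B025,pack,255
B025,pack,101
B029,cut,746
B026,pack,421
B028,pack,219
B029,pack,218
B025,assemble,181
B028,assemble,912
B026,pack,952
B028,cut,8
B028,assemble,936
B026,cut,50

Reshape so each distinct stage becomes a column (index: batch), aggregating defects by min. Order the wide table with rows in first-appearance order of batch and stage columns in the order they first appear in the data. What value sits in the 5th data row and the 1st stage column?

54

With rows in first-appearance order of batch, row 5 is batch=B026. stage columns in first-appearance order: test, pack, assemble, cut; column 1 is test.
Long rows with batch=B026, stage=test: min(54, 653) = 54.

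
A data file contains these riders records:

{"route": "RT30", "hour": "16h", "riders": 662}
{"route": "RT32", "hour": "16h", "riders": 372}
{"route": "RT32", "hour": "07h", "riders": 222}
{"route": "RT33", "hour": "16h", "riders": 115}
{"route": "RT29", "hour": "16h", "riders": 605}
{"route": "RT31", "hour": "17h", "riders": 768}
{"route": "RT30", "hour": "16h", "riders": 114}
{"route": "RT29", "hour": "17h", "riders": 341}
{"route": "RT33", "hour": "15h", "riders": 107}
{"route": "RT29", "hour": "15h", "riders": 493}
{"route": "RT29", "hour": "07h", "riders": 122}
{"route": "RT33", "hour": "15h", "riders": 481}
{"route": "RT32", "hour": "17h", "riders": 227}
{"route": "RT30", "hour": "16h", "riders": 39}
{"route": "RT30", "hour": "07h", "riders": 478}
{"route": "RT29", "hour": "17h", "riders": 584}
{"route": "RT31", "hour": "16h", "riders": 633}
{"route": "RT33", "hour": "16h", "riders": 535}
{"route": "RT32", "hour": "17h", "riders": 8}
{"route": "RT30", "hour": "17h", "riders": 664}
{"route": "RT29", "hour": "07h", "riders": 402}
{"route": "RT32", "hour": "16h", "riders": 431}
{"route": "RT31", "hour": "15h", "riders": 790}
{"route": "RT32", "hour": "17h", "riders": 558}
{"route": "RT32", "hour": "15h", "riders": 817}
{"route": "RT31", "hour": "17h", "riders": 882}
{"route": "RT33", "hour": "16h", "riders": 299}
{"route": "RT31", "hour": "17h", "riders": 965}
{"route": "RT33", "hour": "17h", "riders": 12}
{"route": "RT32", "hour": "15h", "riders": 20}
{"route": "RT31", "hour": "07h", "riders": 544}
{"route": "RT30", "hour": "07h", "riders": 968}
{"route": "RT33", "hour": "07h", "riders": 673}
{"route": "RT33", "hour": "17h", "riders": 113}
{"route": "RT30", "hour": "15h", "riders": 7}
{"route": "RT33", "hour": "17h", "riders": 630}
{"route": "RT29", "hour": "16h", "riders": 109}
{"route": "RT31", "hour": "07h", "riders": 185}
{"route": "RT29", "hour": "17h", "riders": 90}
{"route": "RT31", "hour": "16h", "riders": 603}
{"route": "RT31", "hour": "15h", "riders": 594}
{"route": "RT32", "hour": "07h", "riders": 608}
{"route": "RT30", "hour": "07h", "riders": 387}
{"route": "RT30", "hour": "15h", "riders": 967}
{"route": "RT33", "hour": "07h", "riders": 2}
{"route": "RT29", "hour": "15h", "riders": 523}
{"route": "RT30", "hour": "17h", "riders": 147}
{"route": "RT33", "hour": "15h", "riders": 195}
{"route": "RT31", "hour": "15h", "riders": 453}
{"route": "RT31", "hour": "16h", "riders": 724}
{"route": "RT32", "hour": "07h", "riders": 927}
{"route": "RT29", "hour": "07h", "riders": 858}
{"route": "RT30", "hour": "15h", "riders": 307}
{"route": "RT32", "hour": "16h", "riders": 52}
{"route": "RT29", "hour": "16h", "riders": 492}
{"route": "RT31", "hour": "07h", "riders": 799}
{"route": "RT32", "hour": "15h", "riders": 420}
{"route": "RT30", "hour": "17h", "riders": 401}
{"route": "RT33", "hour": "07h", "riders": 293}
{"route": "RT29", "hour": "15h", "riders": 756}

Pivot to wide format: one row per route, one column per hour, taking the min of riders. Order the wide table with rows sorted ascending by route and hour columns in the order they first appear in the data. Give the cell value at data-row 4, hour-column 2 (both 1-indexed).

222

With rows sorted ascending by route, row 4 is route=RT32. hour columns in first-appearance order: 16h, 07h, 17h, 15h; column 2 is 07h.
Long rows with route=RT32, hour=07h: min(222, 608, 927) = 222.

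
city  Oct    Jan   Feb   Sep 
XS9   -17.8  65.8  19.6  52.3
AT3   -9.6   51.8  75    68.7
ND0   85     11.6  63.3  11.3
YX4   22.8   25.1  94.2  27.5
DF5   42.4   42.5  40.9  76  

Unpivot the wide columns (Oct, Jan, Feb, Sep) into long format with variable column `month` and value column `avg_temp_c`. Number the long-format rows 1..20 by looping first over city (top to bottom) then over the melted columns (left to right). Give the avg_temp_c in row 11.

20 rows total (5 × 4). Row 11: index ⌊(11-1)/4⌋ = 2 into city → ND0; (11-1) mod 4 = 2 into the melted columns → Feb.
So row 11 is (ND0, Feb, 63.3); avg_temp_c = 63.3.

63.3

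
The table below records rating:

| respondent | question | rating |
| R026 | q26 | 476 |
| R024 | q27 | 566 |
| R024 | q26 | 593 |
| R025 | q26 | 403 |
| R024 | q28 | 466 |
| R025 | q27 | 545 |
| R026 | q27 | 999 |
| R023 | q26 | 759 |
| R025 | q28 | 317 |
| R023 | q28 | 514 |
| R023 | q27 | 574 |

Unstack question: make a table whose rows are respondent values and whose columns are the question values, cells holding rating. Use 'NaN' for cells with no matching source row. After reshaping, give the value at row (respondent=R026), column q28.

No long-format row has respondent=R026 and question=q28, so the cell is NaN.

NaN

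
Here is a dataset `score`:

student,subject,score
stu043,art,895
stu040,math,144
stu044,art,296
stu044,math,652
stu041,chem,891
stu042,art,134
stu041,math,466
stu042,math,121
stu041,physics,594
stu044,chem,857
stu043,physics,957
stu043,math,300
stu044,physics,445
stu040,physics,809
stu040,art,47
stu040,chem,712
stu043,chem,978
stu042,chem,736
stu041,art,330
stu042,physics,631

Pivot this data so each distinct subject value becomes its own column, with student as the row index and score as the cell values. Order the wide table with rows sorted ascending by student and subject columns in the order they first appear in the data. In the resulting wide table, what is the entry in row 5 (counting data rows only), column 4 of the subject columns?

With rows sorted ascending by student, row 5 is student=stu044. subject columns in first-appearance order: art, math, chem, physics; column 4 is physics.
Long rows with student=stu044, subject=physics: score = 445.

445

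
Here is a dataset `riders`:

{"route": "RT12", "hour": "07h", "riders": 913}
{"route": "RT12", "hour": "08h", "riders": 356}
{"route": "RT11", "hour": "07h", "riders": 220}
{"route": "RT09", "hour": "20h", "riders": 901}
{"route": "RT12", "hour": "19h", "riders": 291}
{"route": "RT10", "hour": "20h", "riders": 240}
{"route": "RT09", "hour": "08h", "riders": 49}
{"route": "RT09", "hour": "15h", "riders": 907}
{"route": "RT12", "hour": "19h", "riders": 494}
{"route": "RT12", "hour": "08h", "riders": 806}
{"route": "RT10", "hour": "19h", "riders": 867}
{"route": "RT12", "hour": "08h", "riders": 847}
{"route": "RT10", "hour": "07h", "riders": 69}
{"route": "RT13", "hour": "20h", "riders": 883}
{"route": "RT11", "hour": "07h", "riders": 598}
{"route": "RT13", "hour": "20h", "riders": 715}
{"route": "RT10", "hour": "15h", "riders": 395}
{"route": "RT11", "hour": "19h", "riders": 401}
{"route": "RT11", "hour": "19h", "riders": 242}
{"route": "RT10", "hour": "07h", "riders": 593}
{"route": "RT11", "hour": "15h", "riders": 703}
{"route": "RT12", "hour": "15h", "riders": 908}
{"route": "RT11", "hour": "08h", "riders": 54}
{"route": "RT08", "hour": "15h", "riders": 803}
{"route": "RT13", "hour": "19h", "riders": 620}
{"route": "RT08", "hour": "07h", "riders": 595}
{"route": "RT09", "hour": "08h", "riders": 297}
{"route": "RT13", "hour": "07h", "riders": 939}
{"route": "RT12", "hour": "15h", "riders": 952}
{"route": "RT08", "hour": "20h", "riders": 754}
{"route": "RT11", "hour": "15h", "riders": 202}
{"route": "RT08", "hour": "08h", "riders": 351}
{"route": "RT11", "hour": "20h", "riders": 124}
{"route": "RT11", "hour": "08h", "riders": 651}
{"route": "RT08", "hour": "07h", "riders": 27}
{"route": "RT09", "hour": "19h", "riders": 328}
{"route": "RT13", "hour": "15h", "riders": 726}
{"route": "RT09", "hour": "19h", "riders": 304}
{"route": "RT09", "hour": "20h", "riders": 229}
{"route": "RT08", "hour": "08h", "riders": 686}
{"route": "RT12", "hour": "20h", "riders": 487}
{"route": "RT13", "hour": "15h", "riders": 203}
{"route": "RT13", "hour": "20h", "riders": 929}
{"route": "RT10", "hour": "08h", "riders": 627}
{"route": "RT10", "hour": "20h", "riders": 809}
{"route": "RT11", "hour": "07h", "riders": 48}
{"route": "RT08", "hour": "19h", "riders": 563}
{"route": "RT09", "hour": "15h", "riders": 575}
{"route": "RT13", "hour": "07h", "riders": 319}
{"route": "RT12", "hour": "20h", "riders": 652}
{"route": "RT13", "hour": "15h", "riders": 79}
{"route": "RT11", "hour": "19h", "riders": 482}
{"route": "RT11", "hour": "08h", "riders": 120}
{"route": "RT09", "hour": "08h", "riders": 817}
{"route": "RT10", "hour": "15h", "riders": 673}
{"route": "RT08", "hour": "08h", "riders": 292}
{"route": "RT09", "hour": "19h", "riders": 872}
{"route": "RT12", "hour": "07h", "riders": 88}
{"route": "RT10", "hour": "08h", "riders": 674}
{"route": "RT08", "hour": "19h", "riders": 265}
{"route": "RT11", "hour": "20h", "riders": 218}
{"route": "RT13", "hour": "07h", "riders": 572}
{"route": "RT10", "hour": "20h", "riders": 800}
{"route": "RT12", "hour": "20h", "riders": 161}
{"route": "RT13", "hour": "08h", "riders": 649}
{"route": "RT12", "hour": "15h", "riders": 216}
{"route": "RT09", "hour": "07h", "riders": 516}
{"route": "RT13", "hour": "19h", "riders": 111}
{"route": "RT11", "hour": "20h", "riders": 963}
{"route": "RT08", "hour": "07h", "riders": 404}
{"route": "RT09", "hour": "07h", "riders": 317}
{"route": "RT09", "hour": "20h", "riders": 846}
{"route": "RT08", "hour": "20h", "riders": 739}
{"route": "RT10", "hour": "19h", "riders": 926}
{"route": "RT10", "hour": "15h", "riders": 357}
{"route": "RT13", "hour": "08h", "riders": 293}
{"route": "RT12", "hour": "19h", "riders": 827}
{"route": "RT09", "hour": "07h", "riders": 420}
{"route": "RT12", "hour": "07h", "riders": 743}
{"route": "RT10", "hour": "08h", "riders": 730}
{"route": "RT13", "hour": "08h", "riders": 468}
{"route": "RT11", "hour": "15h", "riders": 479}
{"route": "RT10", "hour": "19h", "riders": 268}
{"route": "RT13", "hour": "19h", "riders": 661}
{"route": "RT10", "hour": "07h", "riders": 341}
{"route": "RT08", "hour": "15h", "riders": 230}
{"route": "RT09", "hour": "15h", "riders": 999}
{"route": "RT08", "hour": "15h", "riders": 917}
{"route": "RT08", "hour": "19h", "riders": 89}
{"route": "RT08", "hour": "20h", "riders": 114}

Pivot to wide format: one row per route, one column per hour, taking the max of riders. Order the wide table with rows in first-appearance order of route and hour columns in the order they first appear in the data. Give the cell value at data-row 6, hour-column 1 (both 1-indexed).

595

With rows in first-appearance order of route, row 6 is route=RT08. hour columns in first-appearance order: 07h, 08h, 20h, 19h, 15h; column 1 is 07h.
Long rows with route=RT08, hour=07h: max(595, 27, 404) = 595.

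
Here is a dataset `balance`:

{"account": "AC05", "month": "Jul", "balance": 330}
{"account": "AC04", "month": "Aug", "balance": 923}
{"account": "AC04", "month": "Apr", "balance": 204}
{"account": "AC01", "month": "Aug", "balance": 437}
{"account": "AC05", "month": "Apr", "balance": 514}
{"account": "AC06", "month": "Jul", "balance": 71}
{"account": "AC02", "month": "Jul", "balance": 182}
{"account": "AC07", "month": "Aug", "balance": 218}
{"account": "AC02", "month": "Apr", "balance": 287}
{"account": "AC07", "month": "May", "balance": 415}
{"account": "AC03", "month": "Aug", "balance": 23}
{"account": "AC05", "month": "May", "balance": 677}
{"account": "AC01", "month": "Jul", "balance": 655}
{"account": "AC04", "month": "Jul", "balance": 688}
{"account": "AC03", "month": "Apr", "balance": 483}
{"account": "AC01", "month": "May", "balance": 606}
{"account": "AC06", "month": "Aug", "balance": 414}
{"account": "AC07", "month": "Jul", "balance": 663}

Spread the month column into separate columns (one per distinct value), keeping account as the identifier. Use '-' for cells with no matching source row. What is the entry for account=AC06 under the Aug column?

The long row with account=AC06, month=Aug has balance=414.

414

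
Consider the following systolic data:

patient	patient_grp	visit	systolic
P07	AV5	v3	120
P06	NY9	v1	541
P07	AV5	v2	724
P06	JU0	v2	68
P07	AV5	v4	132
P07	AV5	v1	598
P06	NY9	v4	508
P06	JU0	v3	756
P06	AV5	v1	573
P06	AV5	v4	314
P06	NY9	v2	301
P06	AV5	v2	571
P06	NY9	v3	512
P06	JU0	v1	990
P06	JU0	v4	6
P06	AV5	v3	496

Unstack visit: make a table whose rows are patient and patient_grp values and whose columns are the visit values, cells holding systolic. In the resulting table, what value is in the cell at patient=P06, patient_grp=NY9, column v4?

Wide layout: rows indexed by patient and patient_grp, columns are the 4 distinct visit values (v3, v1, v2, v4).
Cell (patient=P06, patient_grp=NY9, visit=v4) draws from the long row where patient=P06, patient_grp=NY9 and visit=v4, which has systolic=508.

508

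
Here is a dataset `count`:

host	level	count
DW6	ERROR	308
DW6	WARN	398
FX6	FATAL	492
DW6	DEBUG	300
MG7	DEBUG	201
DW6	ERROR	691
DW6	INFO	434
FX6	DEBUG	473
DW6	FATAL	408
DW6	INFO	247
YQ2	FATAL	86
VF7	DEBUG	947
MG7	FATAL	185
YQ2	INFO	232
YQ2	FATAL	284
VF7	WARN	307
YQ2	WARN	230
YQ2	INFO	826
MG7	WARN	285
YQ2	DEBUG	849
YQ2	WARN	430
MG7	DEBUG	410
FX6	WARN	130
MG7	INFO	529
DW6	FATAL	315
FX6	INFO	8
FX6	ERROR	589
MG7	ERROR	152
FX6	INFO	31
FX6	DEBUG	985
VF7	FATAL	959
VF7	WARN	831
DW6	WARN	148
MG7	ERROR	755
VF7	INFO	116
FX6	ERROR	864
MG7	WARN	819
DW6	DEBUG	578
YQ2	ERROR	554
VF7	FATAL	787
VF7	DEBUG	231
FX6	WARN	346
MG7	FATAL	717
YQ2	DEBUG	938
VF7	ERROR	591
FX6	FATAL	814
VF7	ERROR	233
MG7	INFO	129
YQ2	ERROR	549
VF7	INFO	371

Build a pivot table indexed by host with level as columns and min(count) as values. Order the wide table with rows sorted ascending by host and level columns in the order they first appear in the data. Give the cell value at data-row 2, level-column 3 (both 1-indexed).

492

With rows sorted ascending by host, row 2 is host=FX6. level columns in first-appearance order: ERROR, WARN, FATAL, DEBUG, INFO; column 3 is FATAL.
Long rows with host=FX6, level=FATAL: min(492, 814) = 492.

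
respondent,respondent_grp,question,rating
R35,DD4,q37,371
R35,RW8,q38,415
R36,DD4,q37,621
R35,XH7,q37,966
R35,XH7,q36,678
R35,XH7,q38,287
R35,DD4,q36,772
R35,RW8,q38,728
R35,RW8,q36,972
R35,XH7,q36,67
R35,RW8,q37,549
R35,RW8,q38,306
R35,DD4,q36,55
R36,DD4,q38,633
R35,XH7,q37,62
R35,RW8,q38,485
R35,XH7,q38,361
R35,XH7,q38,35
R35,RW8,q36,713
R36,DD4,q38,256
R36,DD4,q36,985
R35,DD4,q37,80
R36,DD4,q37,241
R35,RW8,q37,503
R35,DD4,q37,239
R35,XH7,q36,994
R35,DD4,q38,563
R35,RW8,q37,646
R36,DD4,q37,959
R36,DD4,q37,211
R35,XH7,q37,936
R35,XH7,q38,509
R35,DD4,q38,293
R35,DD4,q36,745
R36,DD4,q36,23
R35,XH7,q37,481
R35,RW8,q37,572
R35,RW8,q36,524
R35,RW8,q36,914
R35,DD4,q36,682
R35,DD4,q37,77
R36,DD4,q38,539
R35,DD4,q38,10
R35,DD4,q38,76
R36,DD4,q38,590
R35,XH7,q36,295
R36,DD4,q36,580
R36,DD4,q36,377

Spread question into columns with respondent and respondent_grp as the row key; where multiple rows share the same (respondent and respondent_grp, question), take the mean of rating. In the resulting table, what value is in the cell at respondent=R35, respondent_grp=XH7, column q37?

Rows with respondent=R35, respondent_grp=XH7 and question=q37: rating values are 966, 62, 936, 481.
(966 + 62 + 936 + 481) / 4 = 611.25.

611.25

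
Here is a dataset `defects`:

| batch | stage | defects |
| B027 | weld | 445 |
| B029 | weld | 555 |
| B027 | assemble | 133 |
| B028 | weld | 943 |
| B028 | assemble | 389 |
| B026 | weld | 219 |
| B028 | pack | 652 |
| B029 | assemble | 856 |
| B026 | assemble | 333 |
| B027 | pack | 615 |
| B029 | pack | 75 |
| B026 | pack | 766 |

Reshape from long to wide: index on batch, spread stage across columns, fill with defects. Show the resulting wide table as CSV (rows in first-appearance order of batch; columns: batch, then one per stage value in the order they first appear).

Columns: batch plus the 3 distinct stage values (weld, assemble, pack).
For example, row B027 column weld takes defects=445 from the long row (B027, weld).

batch,weld,assemble,pack
B027,445,133,615
B029,555,856,75
B028,943,389,652
B026,219,333,766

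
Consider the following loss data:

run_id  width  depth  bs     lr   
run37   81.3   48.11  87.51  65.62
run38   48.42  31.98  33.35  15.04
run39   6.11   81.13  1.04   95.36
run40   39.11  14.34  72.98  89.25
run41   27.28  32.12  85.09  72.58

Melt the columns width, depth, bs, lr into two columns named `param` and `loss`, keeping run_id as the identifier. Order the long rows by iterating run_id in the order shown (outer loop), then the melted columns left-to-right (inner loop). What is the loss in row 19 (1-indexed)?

20 rows total (5 × 4). Row 19: index ⌊(19-1)/4⌋ = 4 into run_id → run41; (19-1) mod 4 = 2 into the melted columns → bs.
So row 19 is (run41, bs, 85.09); loss = 85.09.

85.09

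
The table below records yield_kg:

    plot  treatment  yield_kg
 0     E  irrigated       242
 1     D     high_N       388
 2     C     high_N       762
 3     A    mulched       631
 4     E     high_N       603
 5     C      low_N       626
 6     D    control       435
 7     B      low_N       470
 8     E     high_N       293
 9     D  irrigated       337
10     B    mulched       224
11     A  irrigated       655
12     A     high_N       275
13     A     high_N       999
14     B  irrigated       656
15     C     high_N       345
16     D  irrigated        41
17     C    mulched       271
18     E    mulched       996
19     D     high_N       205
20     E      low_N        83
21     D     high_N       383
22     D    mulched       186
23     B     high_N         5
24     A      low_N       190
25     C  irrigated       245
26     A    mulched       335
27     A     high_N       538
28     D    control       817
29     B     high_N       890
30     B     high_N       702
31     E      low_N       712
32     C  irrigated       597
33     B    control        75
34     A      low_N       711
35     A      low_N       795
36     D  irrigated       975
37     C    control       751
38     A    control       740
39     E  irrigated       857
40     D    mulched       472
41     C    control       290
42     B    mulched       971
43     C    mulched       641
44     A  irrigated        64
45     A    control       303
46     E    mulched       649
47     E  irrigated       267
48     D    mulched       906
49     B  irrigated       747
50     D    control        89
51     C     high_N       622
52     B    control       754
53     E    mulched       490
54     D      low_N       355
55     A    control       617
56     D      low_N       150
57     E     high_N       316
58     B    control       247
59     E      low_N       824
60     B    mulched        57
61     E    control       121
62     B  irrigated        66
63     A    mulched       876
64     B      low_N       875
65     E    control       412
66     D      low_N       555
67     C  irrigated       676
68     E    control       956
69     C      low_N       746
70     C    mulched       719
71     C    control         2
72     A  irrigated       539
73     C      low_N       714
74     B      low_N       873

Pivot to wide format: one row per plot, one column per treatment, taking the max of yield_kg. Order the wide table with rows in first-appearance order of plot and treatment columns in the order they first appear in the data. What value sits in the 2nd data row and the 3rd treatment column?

906

With rows in first-appearance order of plot, row 2 is plot=D. treatment columns in first-appearance order: irrigated, high_N, mulched, low_N, control; column 3 is mulched.
Long rows with plot=D, treatment=mulched: max(186, 472, 906) = 906.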